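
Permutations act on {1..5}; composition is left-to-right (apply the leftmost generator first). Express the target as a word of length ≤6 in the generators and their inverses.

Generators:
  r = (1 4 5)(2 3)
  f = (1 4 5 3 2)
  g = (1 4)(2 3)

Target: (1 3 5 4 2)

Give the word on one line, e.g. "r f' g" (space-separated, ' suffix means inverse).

g' f' f' g

  after g': (1 4)(2 3)
  after f': (2 5 4)
  after f': (1 2 4 3 5)
  after g: (1 3 5 4 2)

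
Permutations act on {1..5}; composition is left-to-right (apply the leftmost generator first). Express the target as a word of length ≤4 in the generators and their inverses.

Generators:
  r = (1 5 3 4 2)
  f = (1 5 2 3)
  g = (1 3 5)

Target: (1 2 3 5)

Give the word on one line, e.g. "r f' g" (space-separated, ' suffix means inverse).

f g f' f'

  after f: (1 5 2 3)
  after g: (2 5)
  after f': (1 3 2)
  after f': (1 2 3 5)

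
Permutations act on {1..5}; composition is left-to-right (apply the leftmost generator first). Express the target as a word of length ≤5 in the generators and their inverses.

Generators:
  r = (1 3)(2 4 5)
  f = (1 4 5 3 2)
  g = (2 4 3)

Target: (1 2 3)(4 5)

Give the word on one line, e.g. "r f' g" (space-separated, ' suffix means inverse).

g r r f r'

  after g: (2 4 3)
  after r: (1 3 4)(2 5)
  after r: (3 5 4)
  after f: (1 4 2)
  after r': (1 2 3)(4 5)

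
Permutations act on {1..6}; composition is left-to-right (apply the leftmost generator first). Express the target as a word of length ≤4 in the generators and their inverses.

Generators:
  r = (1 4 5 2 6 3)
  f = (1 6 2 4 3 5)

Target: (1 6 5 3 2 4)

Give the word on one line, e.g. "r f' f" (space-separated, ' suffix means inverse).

r f' r

  after r: (1 4 5 2 6 3)
  after f': (1 2)(3 5 6 4)
  after r: (1 6 5 3 2 4)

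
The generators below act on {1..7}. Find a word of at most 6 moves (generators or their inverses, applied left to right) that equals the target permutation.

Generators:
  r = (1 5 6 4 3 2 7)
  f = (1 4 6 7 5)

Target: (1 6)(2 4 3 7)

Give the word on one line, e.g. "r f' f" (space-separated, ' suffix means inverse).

f' f' r f' r

  after f': (1 5 7 6 4)
  after f': (1 7 4 5 6)
  after r: (2 7 3)(4 6 5)
  after f': (1 5)(2 6 7 3)
  after r: (1 6)(2 4 3 7)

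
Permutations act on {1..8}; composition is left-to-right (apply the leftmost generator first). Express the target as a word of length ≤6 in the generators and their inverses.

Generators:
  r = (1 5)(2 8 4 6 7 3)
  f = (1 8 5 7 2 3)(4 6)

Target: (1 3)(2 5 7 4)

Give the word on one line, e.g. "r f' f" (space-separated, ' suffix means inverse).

r' f f f

  after r': (1 5)(2 3 7 6 4 8)
  after f: (1 7 4 5 8 3 2)
  after f: (1 2 8)(4 7 6)
  after f: (1 3)(2 5 7 4)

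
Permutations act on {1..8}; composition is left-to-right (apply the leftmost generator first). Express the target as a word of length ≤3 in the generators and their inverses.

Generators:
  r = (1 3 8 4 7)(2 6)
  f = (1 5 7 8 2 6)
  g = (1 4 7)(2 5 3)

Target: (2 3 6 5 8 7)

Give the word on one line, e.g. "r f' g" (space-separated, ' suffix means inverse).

g r g

  after g: (1 4 7)(2 5 3)
  after r: (1 7 3 6 2 5 8 4)
  after g: (2 3 6 5 8 7)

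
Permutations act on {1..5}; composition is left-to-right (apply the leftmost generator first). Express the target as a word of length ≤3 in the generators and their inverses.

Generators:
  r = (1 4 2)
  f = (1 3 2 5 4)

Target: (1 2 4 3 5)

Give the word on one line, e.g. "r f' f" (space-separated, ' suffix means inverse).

f' f' f'

  after f': (1 4 5 2 3)
  after f': (1 5 3 4 2)
  after f': (1 2 4 3 5)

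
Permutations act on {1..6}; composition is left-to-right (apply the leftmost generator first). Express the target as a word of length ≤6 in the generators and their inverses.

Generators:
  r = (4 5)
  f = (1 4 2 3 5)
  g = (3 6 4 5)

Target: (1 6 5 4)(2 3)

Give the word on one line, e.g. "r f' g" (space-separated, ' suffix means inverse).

f' r r g g

  after f': (1 5 3 2 4)
  after r: (1 4)(2 5 3)
  after r: (1 5 3 2 4)
  after g: (1 3 2 5 6 4)
  after g: (1 6 5 4)(2 3)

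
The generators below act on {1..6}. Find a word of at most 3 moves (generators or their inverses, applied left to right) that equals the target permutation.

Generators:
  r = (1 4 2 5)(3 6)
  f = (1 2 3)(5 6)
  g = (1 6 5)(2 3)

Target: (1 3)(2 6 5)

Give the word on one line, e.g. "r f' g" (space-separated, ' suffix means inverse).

  after f': (1 3 2)(5 6)
  after g': (1 2 5)
  after f: (1 3)(2 6 5)

f' g' f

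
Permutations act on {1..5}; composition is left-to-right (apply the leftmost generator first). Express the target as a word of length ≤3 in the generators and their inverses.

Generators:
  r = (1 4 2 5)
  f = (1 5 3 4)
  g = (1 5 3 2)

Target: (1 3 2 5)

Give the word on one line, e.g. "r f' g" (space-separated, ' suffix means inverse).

g' r' f'

  after g': (1 2 3 5)
  after r': (1 4)(2 3)
  after f': (1 3 2 5)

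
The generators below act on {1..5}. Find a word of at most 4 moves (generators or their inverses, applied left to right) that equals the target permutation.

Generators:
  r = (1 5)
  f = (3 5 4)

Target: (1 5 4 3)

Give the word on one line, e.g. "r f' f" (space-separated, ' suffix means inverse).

  after f: (3 5 4)
  after r: (1 5 4 3)

f r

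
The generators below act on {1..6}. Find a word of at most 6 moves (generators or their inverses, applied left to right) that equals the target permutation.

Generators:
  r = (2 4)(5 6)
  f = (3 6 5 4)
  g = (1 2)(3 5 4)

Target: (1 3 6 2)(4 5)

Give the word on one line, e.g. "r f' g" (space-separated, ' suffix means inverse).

g f f r f

  after g: (1 2)(3 5 4)
  after f: (1 2)(3 4 6 5)
  after f: (1 2)(4 5 6)
  after r: (1 4 6 2)
  after f: (1 3 6 2)(4 5)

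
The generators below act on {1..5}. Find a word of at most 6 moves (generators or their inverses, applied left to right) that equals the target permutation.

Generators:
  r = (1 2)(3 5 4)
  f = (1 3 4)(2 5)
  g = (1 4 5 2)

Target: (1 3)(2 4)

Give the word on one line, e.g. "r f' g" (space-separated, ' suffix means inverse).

g' r' f' f'

  after g': (1 2 5 4)
  after r': (2 3 4)
  after f': (1 4 5 2)
  after f': (1 3)(2 4)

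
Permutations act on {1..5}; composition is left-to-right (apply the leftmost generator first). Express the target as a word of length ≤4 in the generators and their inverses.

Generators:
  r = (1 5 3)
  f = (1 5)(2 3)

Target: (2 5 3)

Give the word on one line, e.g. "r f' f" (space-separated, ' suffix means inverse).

f r r

  after f: (1 5)(2 3)
  after r: (1 3 2)
  after r: (2 5 3)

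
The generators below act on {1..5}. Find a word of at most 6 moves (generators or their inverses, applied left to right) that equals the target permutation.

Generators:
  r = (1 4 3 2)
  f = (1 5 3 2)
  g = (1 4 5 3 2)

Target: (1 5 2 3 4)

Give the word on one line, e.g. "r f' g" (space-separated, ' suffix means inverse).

  after f': (1 2 3 5)
  after r': (1 3 5 2 4)
  after f': (1 5 3)(2 4)
  after r: (1 5 2 3 4)

f' r' f' r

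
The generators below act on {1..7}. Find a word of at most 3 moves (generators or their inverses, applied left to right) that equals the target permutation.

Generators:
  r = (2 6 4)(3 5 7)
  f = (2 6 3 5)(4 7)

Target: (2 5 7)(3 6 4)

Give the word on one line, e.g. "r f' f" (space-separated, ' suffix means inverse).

  after r: (2 6 4)(3 5 7)
  after f: (2 3)(4 6 7 5)
  after f: (2 5 7)(3 6 4)

r f f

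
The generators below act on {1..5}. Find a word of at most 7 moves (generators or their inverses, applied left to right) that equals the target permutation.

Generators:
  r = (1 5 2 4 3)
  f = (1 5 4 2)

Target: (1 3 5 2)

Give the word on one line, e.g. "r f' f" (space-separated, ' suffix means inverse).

f r f' r f'

  after f: (1 5 4 2)
  after r: (1 2 5 3)
  after f': (1 4 5 3 2)
  after r: (1 3 4 2 5)
  after f': (1 3 5 2)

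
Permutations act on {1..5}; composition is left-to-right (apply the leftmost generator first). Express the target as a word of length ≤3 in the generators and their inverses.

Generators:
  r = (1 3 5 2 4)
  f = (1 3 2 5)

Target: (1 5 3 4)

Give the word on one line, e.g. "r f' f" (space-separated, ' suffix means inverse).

f r

  after f: (1 3 2 5)
  after r: (1 5 3 4)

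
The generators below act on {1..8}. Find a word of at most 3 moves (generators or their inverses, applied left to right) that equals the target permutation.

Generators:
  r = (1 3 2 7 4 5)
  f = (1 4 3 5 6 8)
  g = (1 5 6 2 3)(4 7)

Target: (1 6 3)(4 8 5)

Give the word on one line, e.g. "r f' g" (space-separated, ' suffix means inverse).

  after f': (1 8 6 5 3 4)
  after f': (1 6 3)(4 8 5)

f' f'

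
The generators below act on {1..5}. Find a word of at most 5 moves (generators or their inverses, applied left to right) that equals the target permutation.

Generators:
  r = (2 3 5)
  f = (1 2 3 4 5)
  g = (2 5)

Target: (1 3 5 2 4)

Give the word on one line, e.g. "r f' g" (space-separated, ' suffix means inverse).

  after f: (1 2 3 4 5)
  after g: (1 5)(2 3 4)
  after g: (1 2 3 4 5)
  after f: (1 3 5 2 4)

f g g f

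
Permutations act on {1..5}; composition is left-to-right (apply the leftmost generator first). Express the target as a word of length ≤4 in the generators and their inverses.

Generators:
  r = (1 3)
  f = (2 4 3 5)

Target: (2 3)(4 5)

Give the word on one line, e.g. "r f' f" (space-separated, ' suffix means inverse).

f f

  after f: (2 4 3 5)
  after f: (2 3)(4 5)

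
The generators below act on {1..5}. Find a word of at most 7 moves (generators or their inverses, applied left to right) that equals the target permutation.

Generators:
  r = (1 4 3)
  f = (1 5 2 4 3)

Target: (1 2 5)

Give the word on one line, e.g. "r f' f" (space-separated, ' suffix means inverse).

r f' r' r' r'

  after r: (1 4 3)
  after f': (1 2 5)
  after r': (1 2 5 3 4)
  after r': (1 2 5 4 3)
  after r': (1 2 5)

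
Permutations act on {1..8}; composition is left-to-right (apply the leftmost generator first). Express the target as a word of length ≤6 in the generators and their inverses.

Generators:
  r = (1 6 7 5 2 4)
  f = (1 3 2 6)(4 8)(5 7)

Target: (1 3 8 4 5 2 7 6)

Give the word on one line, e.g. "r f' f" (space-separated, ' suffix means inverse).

f' r' f r' r'

  after f': (1 6 2 3)(4 8)(5 7)
  after r': (2 3 4 8)(5 6)
  after f: (1 3 8 6 7 5)
  after r': (1 3 8)(2 5 4)
  after r': (1 3 8 4 5 2 7 6)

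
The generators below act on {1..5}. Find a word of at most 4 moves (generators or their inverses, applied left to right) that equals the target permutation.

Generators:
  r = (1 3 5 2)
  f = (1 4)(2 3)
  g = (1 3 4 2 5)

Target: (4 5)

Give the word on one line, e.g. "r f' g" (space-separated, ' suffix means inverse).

  after r': (1 2 5 3)
  after f': (1 3 4)(2 5)
  after g': (4 5)

r' f' g'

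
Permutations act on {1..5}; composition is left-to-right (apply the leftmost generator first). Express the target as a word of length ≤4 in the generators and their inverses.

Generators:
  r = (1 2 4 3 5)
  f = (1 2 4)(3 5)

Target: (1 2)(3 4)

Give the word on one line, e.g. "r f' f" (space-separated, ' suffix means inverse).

r' f' r' f'

  after r': (1 5 3 4 2)
  after f': (1 3 2 4)
  after r': (1 4 5 3)
  after f': (1 2)(3 4)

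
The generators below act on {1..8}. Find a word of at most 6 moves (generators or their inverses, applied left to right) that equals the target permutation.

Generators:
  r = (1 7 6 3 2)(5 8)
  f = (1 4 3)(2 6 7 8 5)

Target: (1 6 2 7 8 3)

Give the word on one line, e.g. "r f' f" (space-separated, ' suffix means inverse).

f r r f r'

  after f: (1 4 3)(2 6 7 8 5)
  after r: (1 4 2 3 7 5)
  after r: (1 4)(3 6)(5 7 8)
  after f: (1 3 7 5 8 2 6)
  after r': (1 6 2 7 8 3)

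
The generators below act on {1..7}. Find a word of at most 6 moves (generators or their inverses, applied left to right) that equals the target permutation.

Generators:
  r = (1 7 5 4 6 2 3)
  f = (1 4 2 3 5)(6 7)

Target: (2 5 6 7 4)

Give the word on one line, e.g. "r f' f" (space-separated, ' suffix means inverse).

  after r': (1 3 2 6 4 5 7)
  after f': (1 2 7 5 6)(3 4)
  after r': (1 6 3 5 4 2)
  after f: (1 7 6 5 2 4 3)
  after r': (2 5 6 7 4)

r' f' r' f r'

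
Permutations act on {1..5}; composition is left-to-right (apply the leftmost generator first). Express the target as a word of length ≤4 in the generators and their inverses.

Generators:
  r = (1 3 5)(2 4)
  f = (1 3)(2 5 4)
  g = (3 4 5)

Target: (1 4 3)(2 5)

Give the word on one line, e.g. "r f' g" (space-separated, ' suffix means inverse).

  after f': (1 3)(2 4 5)
  after g: (1 4 3)(2 5)

f' g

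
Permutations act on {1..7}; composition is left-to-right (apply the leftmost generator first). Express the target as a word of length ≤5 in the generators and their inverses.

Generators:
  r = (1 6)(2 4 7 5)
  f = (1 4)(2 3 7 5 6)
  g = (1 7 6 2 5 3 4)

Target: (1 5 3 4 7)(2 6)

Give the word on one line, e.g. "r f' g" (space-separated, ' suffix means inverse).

  after r: (1 6)(2 4 7 5)
  after f: (1 2)(3 7 6 4 5)
  after r': (1 5 3 4 7)(2 6)

r f r'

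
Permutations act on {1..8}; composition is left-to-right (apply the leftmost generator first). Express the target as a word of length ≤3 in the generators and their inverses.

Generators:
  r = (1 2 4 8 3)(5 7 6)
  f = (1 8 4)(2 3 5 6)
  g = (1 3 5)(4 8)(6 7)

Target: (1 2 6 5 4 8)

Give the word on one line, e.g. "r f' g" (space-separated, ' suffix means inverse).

g' g' f'

  after g': (1 5 3)(4 8)(6 7)
  after g': (1 3 5)
  after f': (1 2 6 5 4 8)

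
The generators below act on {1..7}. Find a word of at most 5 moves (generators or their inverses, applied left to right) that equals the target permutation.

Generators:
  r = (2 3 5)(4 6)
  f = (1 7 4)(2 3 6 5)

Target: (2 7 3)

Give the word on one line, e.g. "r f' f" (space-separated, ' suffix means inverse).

  after f': (1 4 7)(2 5 6 3)
  after f': (1 7 4)(2 6)(3 5)
  after r': (1 7 6 5 2 4)
  after f': (2 7 3)

f' f' r' f'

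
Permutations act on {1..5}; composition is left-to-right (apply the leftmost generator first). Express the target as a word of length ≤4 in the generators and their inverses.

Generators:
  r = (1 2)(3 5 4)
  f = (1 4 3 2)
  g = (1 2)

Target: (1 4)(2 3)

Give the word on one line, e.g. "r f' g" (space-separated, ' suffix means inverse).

g f' f' g'

  after g: (1 2)
  after f': (1 3 4)
  after f': (1 4 2 3)
  after g': (1 4)(2 3)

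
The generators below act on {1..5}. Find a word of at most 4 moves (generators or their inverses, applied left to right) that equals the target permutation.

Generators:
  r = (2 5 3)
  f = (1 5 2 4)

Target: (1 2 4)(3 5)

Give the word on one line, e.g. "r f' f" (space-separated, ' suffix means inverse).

  after f: (1 5 2 4)
  after r': (1 2 4)(3 5)

f r'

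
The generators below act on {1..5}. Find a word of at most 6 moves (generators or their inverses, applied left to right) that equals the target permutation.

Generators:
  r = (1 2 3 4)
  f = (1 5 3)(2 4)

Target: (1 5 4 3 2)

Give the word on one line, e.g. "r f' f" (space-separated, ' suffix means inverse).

r' r' f' r'

  after r': (1 4 3 2)
  after r': (1 3)(2 4)
  after f': (1 5)
  after r': (1 5 4 3 2)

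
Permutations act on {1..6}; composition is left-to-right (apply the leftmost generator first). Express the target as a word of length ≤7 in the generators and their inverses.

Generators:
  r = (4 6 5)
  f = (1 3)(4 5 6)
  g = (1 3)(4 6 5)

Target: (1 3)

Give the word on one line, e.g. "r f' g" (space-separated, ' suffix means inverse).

f g' r g' r'

  after f: (1 3)(4 5 6)
  after g': (4 6 5)
  after r: (4 5 6)
  after g': (1 3)(4 6 5)
  after r': (1 3)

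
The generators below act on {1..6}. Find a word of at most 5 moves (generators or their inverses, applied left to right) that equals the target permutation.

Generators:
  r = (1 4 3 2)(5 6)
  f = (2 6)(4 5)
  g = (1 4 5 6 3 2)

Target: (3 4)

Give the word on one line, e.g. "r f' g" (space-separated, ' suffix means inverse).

  after f: (2 6)(4 5)
  after r': (1 2 5)(3 4 6)
  after g: (2 6)(3 5 4)
  after f: (3 4)

f r' g f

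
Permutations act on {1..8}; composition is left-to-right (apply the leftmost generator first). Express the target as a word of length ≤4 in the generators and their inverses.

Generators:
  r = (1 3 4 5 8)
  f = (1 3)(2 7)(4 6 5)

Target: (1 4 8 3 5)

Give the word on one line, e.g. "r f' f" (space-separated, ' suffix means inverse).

  after r': (1 8 5 4 3)
  after r': (1 5 3 8 4)
  after r': (1 4 8 3 5)

r' r' r'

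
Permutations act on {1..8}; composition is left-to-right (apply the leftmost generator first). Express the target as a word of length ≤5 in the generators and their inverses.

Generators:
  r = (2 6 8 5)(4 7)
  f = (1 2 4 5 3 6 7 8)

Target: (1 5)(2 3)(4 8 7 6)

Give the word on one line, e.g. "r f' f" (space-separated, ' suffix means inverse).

  after r: (2 6 8 5)(4 7)
  after f': (1 8 4 6 7 2 3 5)
  after r: (1 5)(2 3)(4 8 7 6)

r f' r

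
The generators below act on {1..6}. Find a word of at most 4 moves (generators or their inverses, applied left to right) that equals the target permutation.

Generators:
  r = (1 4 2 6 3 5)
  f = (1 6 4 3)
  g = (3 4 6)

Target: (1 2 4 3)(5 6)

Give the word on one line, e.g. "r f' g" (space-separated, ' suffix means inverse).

  after f': (1 3 4 6)
  after f': (1 4)(3 6)
  after r: (1 2 6 5)
  after f: (1 2 4 3)(5 6)

f' f' r f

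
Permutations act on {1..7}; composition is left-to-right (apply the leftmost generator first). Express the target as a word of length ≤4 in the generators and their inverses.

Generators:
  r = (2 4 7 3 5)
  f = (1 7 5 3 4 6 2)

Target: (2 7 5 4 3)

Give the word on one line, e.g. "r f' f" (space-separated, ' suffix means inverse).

r r

  after r: (2 4 7 3 5)
  after r: (2 7 5 4 3)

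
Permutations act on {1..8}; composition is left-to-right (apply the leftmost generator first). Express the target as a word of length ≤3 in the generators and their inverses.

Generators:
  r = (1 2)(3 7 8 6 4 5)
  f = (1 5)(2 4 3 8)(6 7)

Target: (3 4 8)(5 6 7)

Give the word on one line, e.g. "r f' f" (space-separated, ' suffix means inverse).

  after r': (1 2)(3 5 4 6 8 7)
  after r': (3 4 8)(5 6 7)

r' r'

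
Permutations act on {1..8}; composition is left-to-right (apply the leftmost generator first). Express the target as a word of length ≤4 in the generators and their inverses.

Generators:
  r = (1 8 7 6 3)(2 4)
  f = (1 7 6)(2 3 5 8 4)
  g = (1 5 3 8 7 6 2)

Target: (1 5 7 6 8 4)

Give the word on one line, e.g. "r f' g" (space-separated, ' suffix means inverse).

  after r: (1 8 7 6 3)(2 4)
  after g': (1 3 2 4 6 5)
  after f: (1 5 7 6 8 4)

r g' f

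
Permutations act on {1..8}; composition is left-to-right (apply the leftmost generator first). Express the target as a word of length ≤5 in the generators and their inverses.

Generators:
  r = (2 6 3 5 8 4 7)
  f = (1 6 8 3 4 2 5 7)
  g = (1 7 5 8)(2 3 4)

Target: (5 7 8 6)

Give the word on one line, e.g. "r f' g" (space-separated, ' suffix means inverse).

g r r g' f'

  after g: (1 7 5 8)(2 3 4)
  after r: (1 2 5 4 6 3 7 8)
  after r: (1 6 5 7 4 3 2 8)
  after g': (1 6 7 3 4 2 5)
  after f': (5 7 8 6)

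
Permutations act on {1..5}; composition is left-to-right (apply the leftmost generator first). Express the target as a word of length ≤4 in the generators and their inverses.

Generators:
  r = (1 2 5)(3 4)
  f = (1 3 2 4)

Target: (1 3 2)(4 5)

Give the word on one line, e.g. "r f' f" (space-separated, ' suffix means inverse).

  after r: (1 2 5)(3 4)
  after f: (1 4 2 5 3)
  after r: (1 3 2)(4 5)

r f r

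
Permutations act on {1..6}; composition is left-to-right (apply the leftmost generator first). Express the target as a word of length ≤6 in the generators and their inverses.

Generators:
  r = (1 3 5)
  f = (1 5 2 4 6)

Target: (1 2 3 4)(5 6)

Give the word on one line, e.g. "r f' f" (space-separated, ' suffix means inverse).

f' r' f' f'

  after f': (1 6 4 2 5)
  after r': (1 6 4 2 3)
  after f': (1 4 5)(2 3 6)
  after f': (1 2 3 4)(5 6)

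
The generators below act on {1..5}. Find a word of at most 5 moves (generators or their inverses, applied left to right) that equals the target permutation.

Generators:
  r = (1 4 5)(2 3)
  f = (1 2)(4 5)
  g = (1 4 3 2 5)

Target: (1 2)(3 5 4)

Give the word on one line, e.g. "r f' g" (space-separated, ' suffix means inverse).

r f g f

  after r: (1 4 5)(2 3)
  after f: (1 5 2 3)
  after g: (3 4)
  after f: (1 2)(3 5 4)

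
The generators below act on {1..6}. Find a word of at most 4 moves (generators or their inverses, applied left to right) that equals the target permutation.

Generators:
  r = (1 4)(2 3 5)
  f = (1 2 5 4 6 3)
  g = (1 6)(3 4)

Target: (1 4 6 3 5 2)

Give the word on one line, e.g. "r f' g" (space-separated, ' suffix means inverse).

g' f'

  after g': (1 6)(3 4)
  after f': (1 4 6 3 5 2)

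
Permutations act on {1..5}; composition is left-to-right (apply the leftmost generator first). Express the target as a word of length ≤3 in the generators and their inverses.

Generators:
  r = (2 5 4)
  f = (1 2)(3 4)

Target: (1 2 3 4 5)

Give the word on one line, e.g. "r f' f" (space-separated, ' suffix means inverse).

  after r: (2 5 4)
  after r: (2 4 5)
  after f': (1 2 3 4 5)

r r f'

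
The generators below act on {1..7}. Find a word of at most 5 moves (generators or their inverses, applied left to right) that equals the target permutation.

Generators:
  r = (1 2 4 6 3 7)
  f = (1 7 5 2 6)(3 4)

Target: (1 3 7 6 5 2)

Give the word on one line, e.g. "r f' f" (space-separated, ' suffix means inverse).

  after f: (1 7 5 2 6)(3 4)
  after r': (1 3 2 4 6 7 5)
  after f: (1 4)(2 3 6 5 7)
  after r: (1 6 5)(2 7 4)
  after r: (1 3 7 6 5 2)

f r' f r r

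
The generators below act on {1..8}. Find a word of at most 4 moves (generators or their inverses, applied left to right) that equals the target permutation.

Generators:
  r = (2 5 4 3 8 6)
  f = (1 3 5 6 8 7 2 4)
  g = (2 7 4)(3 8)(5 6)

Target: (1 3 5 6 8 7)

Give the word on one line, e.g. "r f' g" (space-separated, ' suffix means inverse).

g' g' f

  after g': (2 4 7)(3 8)(5 6)
  after g': (2 7 4)
  after f: (1 3 5 6 8 7)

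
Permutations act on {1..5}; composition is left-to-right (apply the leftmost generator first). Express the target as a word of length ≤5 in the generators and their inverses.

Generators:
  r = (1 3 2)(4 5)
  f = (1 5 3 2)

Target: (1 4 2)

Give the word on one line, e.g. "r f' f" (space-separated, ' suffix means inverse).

f r f' f'

  after f: (1 5 3 2)
  after r: (1 4 5 2 3)
  after f': (1 4)(2 5 3)
  after f': (1 4 2)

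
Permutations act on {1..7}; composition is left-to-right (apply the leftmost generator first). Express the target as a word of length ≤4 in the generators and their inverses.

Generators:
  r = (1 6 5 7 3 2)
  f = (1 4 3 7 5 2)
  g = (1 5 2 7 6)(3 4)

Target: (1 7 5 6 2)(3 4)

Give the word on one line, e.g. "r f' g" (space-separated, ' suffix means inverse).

g g g

  after g: (1 5 2 7 6)(3 4)
  after g: (1 2 6 5 7)
  after g: (1 7 5 6 2)(3 4)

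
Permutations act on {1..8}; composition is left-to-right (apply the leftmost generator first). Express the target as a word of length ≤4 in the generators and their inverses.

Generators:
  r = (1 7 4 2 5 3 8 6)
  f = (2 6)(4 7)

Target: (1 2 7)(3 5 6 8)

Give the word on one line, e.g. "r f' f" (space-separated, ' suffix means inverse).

r' f

  after r': (1 6 8 3 5 2 4 7)
  after f: (1 2 7)(3 5 6 8)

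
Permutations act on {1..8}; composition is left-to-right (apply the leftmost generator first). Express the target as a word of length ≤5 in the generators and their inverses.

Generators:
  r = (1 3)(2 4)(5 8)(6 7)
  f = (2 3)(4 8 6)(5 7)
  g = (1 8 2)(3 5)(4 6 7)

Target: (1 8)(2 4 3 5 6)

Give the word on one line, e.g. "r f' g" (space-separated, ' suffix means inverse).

r f' f' g r'

  after r: (1 3)(2 4)(5 8)(6 7)
  after f': (1 2 6 5 4 3)(7 8)
  after f': (1 3)(2 8 5 6 7 4)
  after g: (1 5 7 6 4)(3 8)
  after r': (1 8)(2 4 3 5 6)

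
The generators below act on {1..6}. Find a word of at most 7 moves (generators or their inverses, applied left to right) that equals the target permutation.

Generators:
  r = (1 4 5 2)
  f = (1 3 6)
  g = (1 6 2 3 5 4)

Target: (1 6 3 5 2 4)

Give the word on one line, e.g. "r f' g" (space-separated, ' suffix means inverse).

f' g f g' r

  after f': (1 6 3)
  after g: (1 2 3 6 5 4)
  after f: (1 2 6 5 4 3)
  after g': (1 6 3 4 2)
  after r: (1 6 3 5 2 4)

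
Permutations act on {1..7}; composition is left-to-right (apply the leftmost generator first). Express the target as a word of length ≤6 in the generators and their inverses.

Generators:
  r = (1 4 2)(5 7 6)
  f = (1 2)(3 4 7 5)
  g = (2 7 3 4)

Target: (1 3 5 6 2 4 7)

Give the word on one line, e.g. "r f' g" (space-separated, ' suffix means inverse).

  after f': (1 2)(3 5 7 4)
  after r': (1 4 3 6 7)
  after f': (1 3 6 4 5 7 2)
  after r: (1 3 5 6 2 4 7)

f' r' f' r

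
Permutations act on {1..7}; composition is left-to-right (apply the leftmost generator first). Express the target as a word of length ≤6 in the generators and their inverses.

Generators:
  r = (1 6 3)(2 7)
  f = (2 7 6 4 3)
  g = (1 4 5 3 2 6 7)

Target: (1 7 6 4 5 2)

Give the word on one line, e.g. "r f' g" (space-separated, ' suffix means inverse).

g f f r

  after g: (1 4 5 3 2 6 7)
  after f: (1 3 7)(2 4 5)
  after f: (1 2 3 6 4 5 7)
  after r: (1 7 6 4 5 2)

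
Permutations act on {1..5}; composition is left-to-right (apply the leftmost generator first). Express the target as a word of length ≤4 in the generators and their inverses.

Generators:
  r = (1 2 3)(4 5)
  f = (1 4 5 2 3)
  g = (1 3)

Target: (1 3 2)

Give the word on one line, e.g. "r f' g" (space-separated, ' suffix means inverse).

g' r' g' r

  after g': (1 3)
  after r': (1 2)(4 5)
  after g': (1 2 3)(4 5)
  after r: (1 3 2)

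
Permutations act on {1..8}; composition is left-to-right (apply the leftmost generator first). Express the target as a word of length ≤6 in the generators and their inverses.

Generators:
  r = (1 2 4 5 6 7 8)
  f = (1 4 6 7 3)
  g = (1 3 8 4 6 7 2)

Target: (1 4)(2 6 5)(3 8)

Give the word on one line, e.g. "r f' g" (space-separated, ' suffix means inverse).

  after r: (1 2 4 5 6 7 8)
  after g': (1 7 3)(2 8)(4 5)
  after r': (1 6 5 2 7 3 8)
  after f': (1 4)(2 6 5)(3 8)

r g' r' f'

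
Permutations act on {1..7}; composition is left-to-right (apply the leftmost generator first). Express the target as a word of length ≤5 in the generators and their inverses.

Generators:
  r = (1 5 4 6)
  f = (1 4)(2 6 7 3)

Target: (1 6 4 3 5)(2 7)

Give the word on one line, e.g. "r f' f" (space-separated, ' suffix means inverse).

  after r: (1 5 4 6)
  after f: (1 5)(2 6 4 7 3)
  after f: (1 5 4 3 6)(2 7)
  after r: (1 4 3)(2 7)(5 6)
  after r: (1 6 4 3 5)(2 7)

r f f r r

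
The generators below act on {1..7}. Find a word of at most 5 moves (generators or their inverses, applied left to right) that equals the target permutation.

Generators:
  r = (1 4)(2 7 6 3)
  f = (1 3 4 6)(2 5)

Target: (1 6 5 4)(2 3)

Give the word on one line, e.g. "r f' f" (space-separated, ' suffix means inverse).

r' f r' f' r

  after r': (1 4)(2 3 6 7)
  after f: (1 6 7 5 2 4 3)
  after r': (1 7 5 3 4 6 2)
  after f': (1 7 2 6 5)
  after r: (1 6 5 4)(2 3)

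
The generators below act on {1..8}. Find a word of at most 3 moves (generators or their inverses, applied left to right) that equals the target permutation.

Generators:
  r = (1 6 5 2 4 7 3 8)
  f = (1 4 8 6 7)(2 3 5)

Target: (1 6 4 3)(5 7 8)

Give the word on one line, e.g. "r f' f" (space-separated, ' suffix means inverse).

r' f

  after r': (1 8 3 7 4 2 5 6)
  after f: (1 6 4 3)(5 7 8)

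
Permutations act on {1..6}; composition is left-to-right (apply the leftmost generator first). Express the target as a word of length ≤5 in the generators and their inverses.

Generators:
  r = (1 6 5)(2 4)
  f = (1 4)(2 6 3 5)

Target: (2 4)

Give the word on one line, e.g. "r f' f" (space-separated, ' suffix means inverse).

r f r' f r

  after r: (1 6 5)(2 4)
  after f: (1 3 5 4 6 2)
  after r': (1 3 6 4)(2 5)
  after f: (1 5 6)
  after r: (2 4)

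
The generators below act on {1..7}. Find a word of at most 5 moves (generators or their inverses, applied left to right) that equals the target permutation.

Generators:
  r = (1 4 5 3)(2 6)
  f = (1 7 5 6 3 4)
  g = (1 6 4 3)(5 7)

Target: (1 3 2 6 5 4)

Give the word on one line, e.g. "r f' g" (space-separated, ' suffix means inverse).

f' g f' f' r

  after f': (1 4 3 6 5 7)
  after g: (1 3 4)(6 7)
  after f': (1 6)(5 7)
  after f': (1 5)(3 6 4)
  after r: (1 3 2 6 5 4)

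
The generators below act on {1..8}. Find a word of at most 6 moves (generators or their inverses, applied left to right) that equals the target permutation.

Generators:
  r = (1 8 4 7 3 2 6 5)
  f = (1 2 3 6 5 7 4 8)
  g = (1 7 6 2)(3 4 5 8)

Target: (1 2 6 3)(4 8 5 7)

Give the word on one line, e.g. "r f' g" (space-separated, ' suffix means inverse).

  after g': (1 2 6 7)(3 8 5 4)
  after f: (1 3)(2 5 8 7)(4 6)
  after f: (1 6 8 4 5)(2 7 3)
  after g: (1 2 6 3)(4 8 5 7)

g' f f g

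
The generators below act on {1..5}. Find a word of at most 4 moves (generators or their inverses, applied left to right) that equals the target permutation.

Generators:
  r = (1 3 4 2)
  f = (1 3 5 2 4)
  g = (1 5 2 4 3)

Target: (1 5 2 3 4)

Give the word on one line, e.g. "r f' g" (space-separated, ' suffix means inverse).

g' f r' r'

  after g': (1 3 4 2 5)
  after f: (1 5 3)
  after r': (1 5)(2 4 3)
  after r': (1 5 2 3 4)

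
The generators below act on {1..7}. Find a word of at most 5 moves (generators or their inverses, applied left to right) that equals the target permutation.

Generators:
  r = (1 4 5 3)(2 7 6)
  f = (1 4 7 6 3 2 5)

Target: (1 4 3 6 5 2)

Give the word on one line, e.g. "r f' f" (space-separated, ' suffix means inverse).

  after r': (1 3 5 4)(2 6 7)
  after f': (1 6 4 5)(2 7 3)
  after f': (1 7 6)(2 4)
  after f': (1 4 3 6 5 2)

r' f' f' f'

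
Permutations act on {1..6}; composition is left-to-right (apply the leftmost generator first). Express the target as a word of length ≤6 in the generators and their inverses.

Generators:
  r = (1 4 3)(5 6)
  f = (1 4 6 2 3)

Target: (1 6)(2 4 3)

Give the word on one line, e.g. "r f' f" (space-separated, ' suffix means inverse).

r f r f' r'

  after r: (1 4 3)(5 6)
  after f: (1 6 5 2 3 4)
  after r: (1 5 2)
  after f': (1 5 6 4)(2 3)
  after r': (1 6)(2 4 3)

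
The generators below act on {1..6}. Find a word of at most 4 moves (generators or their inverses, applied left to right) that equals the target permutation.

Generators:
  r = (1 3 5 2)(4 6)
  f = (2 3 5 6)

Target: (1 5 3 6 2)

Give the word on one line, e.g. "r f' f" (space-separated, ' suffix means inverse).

f' f' r r

  after f': (2 6 5 3)
  after f': (2 5)(3 6)
  after r: (1 3 4 6 5)
  after r: (1 5 3 6 2)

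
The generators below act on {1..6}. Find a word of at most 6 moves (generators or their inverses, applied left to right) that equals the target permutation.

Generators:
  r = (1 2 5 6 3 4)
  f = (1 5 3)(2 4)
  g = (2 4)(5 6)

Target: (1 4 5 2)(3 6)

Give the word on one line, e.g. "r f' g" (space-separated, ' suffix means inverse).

f' r g g

  after f': (1 3 5)(2 4)
  after r: (1 4 5 2)(3 6)
  after g: (1 2)(3 5 4 6)
  after g: (1 4 5 2)(3 6)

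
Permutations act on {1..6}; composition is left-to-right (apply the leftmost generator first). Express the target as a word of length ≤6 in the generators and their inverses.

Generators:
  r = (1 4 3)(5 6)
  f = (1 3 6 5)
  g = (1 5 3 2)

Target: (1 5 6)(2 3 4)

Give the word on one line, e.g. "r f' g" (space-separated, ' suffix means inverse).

g r g r

  after g: (1 5 3 2)
  after r: (1 6 5)(2 4 3)
  after g: (1 6 3)(2 4)
  after r: (1 5 6)(2 3 4)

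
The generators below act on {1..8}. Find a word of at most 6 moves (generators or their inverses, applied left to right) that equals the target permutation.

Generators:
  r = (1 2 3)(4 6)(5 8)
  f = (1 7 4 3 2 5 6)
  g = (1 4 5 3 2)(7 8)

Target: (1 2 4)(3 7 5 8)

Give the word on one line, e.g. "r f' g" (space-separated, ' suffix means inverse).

g' f f f r

  after g': (1 2 3 5 4)(7 8)
  after f: (1 5 3 6)(4 7 8)
  after f: (1 6 7 8 3)(2 5)
  after f: (2 6 4 3 7 8)
  after r: (1 2 4)(3 7 5 8)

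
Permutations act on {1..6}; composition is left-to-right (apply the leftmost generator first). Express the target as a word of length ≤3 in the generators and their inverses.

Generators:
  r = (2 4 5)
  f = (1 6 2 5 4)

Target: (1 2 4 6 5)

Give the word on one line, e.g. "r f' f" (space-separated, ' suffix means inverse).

  after f: (1 6 2 5 4)
  after f: (1 2 4 6 5)

f f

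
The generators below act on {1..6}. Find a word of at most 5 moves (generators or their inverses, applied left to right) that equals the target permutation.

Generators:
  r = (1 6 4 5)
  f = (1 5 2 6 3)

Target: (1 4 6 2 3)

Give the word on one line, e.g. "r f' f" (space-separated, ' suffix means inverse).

  after r': (1 5 4 6)
  after f: (1 2 6 5 4 3)
  after f: (1 6 2 3 5 4)
  after r: (1 4 6 2 3)

r' f f r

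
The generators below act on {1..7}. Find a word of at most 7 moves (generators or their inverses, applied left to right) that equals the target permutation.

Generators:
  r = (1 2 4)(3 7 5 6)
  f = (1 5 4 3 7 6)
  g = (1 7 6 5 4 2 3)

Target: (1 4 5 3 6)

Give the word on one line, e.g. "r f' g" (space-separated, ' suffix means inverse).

r' f g r r

  after r': (1 4 2)(3 6 5 7)
  after f: (1 3)(2 5 6 4)
  after g: (2 4 3 7 6)
  after r: (1 2)(3 5 6 4 7)
  after r: (1 4 5 3 6)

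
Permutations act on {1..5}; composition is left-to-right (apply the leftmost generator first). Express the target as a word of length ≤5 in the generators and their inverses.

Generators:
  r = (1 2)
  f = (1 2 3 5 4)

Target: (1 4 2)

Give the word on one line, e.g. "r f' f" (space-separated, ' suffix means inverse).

f r' f' r'

  after f: (1 2 3 5 4)
  after r': (2 3 5 4)
  after f': (1 4)
  after r': (1 4 2)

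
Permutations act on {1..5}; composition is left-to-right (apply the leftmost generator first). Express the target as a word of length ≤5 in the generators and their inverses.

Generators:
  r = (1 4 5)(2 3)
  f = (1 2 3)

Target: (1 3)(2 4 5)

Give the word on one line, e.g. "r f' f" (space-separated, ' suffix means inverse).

f' r f' f'

  after f': (1 3 2)
  after r: (1 2 4 5)
  after f': (2 4 5 3)
  after f': (1 3)(2 4 5)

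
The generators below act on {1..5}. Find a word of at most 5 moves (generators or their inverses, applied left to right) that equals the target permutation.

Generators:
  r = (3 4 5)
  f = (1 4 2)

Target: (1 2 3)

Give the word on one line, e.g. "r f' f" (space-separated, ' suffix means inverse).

r f' r'

  after r: (3 4 5)
  after f': (1 2 4 5 3)
  after r': (1 2 3)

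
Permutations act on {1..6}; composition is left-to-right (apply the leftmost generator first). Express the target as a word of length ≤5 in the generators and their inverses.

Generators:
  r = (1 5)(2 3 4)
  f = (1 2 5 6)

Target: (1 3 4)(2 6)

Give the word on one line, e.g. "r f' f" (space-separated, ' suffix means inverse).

f r f'

  after f: (1 2 5 6)
  after r: (1 3 4 2)(5 6)
  after f': (1 3 4)(2 6)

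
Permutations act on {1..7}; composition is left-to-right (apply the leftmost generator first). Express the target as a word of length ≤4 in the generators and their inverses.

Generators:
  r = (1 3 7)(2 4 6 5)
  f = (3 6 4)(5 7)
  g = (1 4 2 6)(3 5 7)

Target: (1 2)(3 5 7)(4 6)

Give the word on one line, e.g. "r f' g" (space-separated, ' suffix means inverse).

g' g'

  after g': (1 6 2 4)(3 7 5)
  after g': (1 2)(3 5 7)(4 6)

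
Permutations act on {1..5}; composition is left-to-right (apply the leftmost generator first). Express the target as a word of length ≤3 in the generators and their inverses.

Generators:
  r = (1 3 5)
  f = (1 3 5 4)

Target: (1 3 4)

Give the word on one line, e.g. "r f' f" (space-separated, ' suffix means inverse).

  after f': (1 4 5 3)
  after f': (1 5)(3 4)
  after r': (1 3 4)

f' f' r'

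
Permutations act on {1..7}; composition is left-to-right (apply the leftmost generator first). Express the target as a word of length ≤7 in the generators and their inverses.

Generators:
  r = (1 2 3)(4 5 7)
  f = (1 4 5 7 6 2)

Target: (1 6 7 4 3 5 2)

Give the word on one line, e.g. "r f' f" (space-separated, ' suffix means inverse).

  after r': (1 3 2)(4 7 5)
  after f': (1 3 6 7 4 5)
  after r': (1 2)(3 6 5)
  after f': (1 6 4)(3 7 5)
  after r': (1 6 7 4 3 5 2)

r' f' r' f' r'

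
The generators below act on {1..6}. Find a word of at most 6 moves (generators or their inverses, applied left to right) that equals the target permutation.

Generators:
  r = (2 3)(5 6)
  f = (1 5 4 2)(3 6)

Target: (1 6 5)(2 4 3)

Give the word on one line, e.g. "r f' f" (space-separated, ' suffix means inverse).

  after f: (1 5 4 2)(3 6)
  after r: (1 6 2)(3 5 4)
  after f: (1 3 4 6)(2 5)
  after f: (1 6 5)(2 4 3)

f r f f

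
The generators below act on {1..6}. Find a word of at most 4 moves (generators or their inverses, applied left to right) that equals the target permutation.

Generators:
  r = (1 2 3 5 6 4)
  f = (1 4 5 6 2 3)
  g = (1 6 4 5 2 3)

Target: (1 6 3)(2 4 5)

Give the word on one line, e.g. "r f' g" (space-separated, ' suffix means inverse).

r' r'

  after r': (1 4 6 5 3 2)
  after r': (1 6 3)(2 4 5)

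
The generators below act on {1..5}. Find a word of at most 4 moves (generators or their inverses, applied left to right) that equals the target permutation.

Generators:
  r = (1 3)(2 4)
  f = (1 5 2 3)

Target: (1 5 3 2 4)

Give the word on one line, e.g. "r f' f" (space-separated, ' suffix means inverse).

  after r: (1 3)(2 4)
  after f: (2 4 3 5)
  after f: (1 5 3 2 4)

r f f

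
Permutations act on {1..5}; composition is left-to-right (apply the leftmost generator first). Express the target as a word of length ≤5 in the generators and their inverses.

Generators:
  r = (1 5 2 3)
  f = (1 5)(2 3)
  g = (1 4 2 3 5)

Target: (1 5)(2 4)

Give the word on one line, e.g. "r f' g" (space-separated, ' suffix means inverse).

  after r': (1 3 2 5)
  after f: (1 2)
  after g: (1 3 5)(2 4)
  after f: (1 2 4 3)
  after r': (1 5)(2 4)

r' f g f r'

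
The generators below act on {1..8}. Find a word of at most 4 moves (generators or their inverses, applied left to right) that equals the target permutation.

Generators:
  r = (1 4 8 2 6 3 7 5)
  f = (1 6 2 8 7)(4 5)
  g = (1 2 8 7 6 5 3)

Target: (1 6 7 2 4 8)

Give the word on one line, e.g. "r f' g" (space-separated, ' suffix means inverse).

f g' r' r'

  after f: (1 6 2 8 7)(4 5)
  after g': (1 7 3 5 4 6)
  after r': (1 3 7 6 5)(2 8 4)
  after r': (1 6 7 2 4 8)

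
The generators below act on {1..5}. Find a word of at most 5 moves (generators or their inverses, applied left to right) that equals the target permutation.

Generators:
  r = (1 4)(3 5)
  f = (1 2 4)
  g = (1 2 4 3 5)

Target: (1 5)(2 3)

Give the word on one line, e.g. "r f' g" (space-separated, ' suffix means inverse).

  after g': (1 5 3 4 2)
  after g': (1 3 2 5 4)
  after r: (1 5)(2 3)

g' g' r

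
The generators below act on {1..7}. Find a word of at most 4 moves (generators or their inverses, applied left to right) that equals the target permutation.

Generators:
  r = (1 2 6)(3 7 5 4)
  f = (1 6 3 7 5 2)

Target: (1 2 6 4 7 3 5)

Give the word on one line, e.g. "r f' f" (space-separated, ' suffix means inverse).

r r f' r

  after r: (1 2 6)(3 7 5 4)
  after r: (1 6 2)(3 5)(4 7)
  after f': (3 7 4)(5 6)
  after r: (1 2 6 4 7 3 5)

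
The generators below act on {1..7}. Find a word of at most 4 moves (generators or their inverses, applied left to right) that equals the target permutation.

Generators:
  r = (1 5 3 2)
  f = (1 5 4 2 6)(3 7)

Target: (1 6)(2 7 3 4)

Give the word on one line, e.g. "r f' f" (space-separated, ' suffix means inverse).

r r r f

  after r: (1 5 3 2)
  after r: (1 3)(2 5)
  after r: (1 2 3 5)
  after f: (1 6)(2 7 3 4)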